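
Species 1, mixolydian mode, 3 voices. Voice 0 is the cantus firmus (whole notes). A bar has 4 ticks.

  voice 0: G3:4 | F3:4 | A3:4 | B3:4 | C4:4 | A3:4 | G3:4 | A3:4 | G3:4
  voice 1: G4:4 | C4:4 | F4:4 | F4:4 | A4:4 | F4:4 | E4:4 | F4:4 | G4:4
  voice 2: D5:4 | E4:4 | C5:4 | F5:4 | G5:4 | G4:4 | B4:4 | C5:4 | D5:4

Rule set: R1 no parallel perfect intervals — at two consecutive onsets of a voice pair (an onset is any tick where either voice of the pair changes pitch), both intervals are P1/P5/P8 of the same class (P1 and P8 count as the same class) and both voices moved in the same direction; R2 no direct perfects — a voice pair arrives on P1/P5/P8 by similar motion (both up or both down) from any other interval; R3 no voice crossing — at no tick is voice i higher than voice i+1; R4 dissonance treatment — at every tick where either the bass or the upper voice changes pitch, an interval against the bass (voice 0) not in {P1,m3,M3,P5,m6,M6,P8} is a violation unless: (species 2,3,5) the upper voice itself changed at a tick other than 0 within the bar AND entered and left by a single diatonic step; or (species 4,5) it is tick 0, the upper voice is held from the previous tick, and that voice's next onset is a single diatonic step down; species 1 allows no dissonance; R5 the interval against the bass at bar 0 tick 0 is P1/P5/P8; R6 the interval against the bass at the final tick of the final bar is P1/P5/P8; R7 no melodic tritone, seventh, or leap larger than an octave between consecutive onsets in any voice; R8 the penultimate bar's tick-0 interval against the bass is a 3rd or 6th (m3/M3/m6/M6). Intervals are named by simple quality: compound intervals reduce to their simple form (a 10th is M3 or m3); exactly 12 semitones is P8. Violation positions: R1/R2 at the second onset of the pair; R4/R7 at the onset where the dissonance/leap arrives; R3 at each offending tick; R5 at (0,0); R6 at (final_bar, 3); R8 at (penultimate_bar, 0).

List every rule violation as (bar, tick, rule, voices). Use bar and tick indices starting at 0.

bar 0: v0=G3 v1=G4 v2=D5 downbeat P5
bar 1: v0=F3 v1=C4 v2=E4 downbeat M7
bar 2: v0=A3 v1=F4 v2=C5 downbeat m3
bar 3: v0=B3 v1=F4 v2=F5 downbeat TT
bar 4: v0=C4 v1=A4 v2=G5 downbeat P5
bar 5: v0=A3 v1=F4 v2=G4 downbeat m7
bar 6: v0=G3 v1=E4 v2=B4 downbeat M3
bar 7: v0=A3 v1=F4 v2=C5 downbeat m3
bar 8: v0=G3 v1=G4 v2=D5 downbeat P5
  -> R2 @ bar 1 tick 0 v(0, 1): G3/G4 P8 -> F3/C4 P5 similar
  -> R4 @ bar 1 tick 0 v(0, 2): F3/E4 M7 untreated
  -> R7 @ bar 1 tick 0 v(2,): D5->E4 leap 10st
  -> R2 @ bar 2 tick 0 v(1, 2): C4/E4 M3 -> F4/C5 P5 similar
  -> R4 @ bar 3 tick 0 v(0, 1): B3/F4 TT untreated
  -> R4 @ bar 3 tick 0 v(0, 2): B3/F5 TT untreated
  -> R2 @ bar 4 tick 0 v(0, 2): B3/F5 TT -> C4/G5 P5 similar
  -> R4 @ bar 5 tick 0 v(0, 2): A3/G4 m7 untreated
  -> R1 @ bar 7 tick 0 v(1, 2): E4/B4 P5 -> F4/C5 P5 similar
  -> R1 @ bar 8 tick 0 v(1, 2): F4/C5 P5 -> G4/D5 P5 similar

(1, 0, R2, (0, 1))
(1, 0, R4, (0, 2))
(1, 0, R7, (2,))
(2, 0, R2, (1, 2))
(3, 0, R4, (0, 1))
(3, 0, R4, (0, 2))
(4, 0, R2, (0, 2))
(5, 0, R4, (0, 2))
(7, 0, R1, (1, 2))
(8, 0, R1, (1, 2))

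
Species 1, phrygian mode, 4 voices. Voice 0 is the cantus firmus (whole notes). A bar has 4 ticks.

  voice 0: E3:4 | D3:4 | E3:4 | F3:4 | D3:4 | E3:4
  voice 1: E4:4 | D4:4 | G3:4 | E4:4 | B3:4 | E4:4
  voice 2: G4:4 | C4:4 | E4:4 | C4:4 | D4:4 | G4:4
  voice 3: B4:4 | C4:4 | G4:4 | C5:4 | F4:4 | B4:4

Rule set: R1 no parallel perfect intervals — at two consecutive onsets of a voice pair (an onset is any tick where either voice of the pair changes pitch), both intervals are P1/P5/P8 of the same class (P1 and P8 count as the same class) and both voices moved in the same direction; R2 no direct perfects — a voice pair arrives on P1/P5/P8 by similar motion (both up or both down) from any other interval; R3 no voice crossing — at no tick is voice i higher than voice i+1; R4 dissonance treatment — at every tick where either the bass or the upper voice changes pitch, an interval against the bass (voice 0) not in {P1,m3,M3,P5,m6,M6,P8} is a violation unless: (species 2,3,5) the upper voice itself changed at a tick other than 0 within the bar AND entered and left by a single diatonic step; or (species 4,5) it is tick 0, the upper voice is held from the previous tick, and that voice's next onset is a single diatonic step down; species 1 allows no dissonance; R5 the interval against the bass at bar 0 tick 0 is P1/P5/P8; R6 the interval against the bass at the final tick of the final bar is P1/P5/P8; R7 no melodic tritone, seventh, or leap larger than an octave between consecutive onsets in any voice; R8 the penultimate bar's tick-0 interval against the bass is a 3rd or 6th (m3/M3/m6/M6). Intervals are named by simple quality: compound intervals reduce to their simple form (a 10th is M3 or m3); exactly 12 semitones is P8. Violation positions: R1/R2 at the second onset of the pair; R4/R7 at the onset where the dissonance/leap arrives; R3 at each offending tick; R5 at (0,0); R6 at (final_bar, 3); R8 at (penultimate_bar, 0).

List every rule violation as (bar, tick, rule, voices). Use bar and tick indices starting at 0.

bar 0: v0=E3 v1=E4 v2=G4 v3=B4 downbeat P5
bar 1: v0=D3 v1=D4 v2=C4 v3=C4 downbeat m7
bar 2: v0=E3 v1=G3 v2=E4 v3=G4 downbeat m3
bar 3: v0=F3 v1=E4 v2=C4 v3=C5 downbeat P5
bar 4: v0=D3 v1=B3 v2=D4 v3=F4 downbeat m3
bar 5: v0=E3 v1=E4 v2=G4 v3=B4 downbeat P5
  -> R5 @ bar 0 tick 0 v(0, 2): opens on m3
  -> R1 @ bar 1 tick 0 v(0, 1): E3/E4 P8 -> D3/D4 P8 similar
  -> R2 @ bar 1 tick 0 v(2, 3): G4/B4 M3 -> C4/C4 P1 similar
  -> R3 @ bar 1 tick 0 v(1, 2): D4 above C4
  -> R4 @ bar 1 tick 0 v(0, 2): D3/C4 m7 untreated
  -> R4 @ bar 1 tick 0 v(0, 3): D3/C4 m7 untreated
  -> R7 @ bar 1 tick 0 v(3,): B4->C4 leap 11st
  -> R3 @ bar 1 tick 1 v(1, 2): D4 above C4
  -> R3 @ bar 1 tick 2 v(1, 2): D4 above C4
  -> R3 @ bar 1 tick 3 v(1, 2): D4 above C4
  -> R2 @ bar 2 tick 0 v(0, 2): D3/C4 m7 -> E3/E4 P8 similar
  -> R2 @ bar 3 tick 0 v(0, 3): E3/G4 m3 -> F3/C5 P5 similar
  -> R3 @ bar 3 tick 0 v(1, 2): E4 above C4
  -> R4 @ bar 3 tick 0 v(0, 1): F3/E4 M7 untreated
  -> R3 @ bar 3 tick 1 v(1, 2): E4 above C4
  -> R3 @ bar 3 tick 2 v(1, 2): E4 above C4
  -> R3 @ bar 3 tick 3 v(1, 2): E4 above C4
  -> R8 @ bar 4 tick 0 v(0, 2): penult P8 not 3rd/6th
  -> R2 @ bar 5 tick 0 v(0, 1): D3/B3 M6 -> E3/E4 P8 similar
  -> R2 @ bar 5 tick 0 v(0, 3): D3/F4 m3 -> E3/B4 P5 similar
  -> R2 @ bar 5 tick 0 v(1, 3): B3/F4 TT -> E4/B4 P5 similar
  -> R7 @ bar 5 tick 0 v(3,): F4->B4 leap 6st
  -> R6 @ bar 5 tick 3 v(0, 2): closes on m3

(0, 0, R5, (0, 2))
(1, 0, R1, (0, 1))
(1, 0, R2, (2, 3))
(1, 0, R3, (1, 2))
(1, 0, R4, (0, 2))
(1, 0, R4, (0, 3))
(1, 0, R7, (3,))
(1, 1, R3, (1, 2))
(1, 2, R3, (1, 2))
(1, 3, R3, (1, 2))
(2, 0, R2, (0, 2))
(3, 0, R2, (0, 3))
(3, 0, R3, (1, 2))
(3, 0, R4, (0, 1))
(3, 1, R3, (1, 2))
(3, 2, R3, (1, 2))
(3, 3, R3, (1, 2))
(4, 0, R8, (0, 2))
(5, 0, R2, (0, 1))
(5, 0, R2, (0, 3))
(5, 0, R2, (1, 3))
(5, 0, R7, (3,))
(5, 3, R6, (0, 2))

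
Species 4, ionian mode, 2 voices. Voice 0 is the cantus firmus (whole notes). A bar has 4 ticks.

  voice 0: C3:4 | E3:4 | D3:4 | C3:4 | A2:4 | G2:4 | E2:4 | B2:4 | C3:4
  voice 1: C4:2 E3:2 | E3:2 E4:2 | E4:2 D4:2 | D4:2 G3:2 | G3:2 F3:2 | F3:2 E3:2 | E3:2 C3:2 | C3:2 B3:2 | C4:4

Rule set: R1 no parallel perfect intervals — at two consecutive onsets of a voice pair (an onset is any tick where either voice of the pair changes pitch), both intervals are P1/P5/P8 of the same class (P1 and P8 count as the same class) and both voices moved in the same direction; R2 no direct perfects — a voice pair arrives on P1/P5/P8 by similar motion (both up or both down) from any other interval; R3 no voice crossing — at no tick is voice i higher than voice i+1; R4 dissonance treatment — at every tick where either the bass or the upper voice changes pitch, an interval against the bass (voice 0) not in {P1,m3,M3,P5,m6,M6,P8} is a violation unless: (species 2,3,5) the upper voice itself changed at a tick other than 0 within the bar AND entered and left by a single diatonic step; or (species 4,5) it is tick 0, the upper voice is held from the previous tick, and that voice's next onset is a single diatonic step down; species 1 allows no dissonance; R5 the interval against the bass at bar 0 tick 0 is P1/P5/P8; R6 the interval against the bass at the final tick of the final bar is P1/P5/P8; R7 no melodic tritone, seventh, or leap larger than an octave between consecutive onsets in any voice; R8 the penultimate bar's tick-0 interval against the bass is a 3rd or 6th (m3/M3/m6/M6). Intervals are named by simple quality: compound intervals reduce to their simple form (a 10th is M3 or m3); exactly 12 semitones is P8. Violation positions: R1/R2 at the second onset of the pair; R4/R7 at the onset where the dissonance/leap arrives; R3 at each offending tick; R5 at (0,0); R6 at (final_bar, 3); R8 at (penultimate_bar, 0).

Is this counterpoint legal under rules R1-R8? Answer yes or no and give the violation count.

No (5 violations)

bar 0: v0=C3 v1=C4 (P8)
bar 1: v0=E3 v1=E3 (P1)
bar 2: v0=D3 v1=E4 (M2)
bar 3: v0=C3 v1=D4 (M2)
bar 4: v0=A2 v1=G3 (m7)
bar 5: v0=G2 v1=F3 (m7)
bar 6: v0=E2 v1=E3 (P8)
bar 7: v0=B2 v1=C3 (m2)
bar 8: v0=C3 v1=C4 (P8)
  R4 @ bar3.0: C3/D4 M2 untreated
  R4 @ bar7.0: B2/C3 m2 untreated
  R8 @ bar7.0: penult m2 not 3rd/6th
  R7 @ bar7.2: C3->B3 leap 11st
  R1 @ bar8.0: B2/B3 P8 -> C3/C4 P8 similar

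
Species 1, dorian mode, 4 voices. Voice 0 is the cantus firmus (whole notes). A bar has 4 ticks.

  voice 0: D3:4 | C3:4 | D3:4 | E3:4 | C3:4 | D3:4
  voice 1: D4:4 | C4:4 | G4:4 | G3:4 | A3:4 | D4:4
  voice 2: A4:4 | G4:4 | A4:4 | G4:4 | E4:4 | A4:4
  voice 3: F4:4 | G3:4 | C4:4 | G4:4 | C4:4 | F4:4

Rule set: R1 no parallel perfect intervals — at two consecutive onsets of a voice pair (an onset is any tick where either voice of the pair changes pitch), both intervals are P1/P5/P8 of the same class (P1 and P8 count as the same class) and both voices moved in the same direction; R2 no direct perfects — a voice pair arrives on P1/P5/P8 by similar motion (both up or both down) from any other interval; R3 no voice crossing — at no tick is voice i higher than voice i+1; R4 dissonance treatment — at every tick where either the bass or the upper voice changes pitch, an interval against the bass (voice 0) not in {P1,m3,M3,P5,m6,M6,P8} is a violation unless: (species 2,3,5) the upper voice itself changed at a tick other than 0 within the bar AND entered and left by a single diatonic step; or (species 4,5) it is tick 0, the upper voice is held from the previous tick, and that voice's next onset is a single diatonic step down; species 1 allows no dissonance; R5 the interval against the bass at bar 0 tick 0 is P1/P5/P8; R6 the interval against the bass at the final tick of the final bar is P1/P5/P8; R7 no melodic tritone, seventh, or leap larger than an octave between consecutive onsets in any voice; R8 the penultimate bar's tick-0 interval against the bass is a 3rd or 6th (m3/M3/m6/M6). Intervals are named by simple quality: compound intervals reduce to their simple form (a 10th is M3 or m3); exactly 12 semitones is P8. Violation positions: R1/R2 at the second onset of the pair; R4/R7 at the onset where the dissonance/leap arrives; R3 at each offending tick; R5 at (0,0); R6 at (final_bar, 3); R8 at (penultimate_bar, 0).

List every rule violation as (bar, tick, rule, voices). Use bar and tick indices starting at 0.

(0, 0, R3, (2, 3))
(0, 0, R5, (0, 3))
(0, 1, R3, (2, 3))
(0, 2, R3, (2, 3))
(0, 3, R3, (2, 3))
(1, 0, R1, (0, 1))
(1, 0, R1, (0, 2))
(1, 0, R1, (1, 2))
(1, 0, R2, (0, 3))
(1, 0, R2, (2, 3))
(1, 0, R3, (2, 3))
(1, 0, R7, (3,))
(1, 1, R3, (2, 3))
(1, 2, R3, (2, 3))
(1, 3, R3, (2, 3))
(2, 0, R1, (0, 2))
(2, 0, R2, (1, 3))
(2, 0, R3, (2, 3))
(2, 0, R4, (0, 1))
(2, 0, R4, (0, 3))
(2, 1, R3, (2, 3))
(2, 2, R3, (2, 3))
(2, 3, R3, (2, 3))
(3, 0, R2, (1, 2))
(4, 0, R2, (0, 3))
(4, 0, R3, (2, 3))
(4, 0, R8, (0, 3))
(4, 1, R3, (2, 3))
(4, 2, R3, (2, 3))
(4, 3, R3, (2, 3))
(5, 0, R1, (1, 2))
(5, 0, R2, (0, 1))
(5, 0, R2, (0, 2))
(5, 0, R3, (2, 3))
(5, 1, R3, (2, 3))
(5, 2, R3, (2, 3))
(5, 3, R3, (2, 3))
(5, 3, R6, (0, 3))

bar 0: v0=D3 v1=D4 v2=A4 v3=F4 downbeat m3
bar 1: v0=C3 v1=C4 v2=G4 v3=G3 downbeat P5
bar 2: v0=D3 v1=G4 v2=A4 v3=C4 downbeat m7
bar 3: v0=E3 v1=G3 v2=G4 v3=G4 downbeat m3
bar 4: v0=C3 v1=A3 v2=E4 v3=C4 downbeat P8
bar 5: v0=D3 v1=D4 v2=A4 v3=F4 downbeat m3
  -> R3 @ bar 0 tick 0 v(2, 3): A4 above F4
  -> R5 @ bar 0 tick 0 v(0, 3): opens on m3
  -> R3 @ bar 0 tick 1 v(2, 3): A4 above F4
  -> R3 @ bar 0 tick 2 v(2, 3): A4 above F4
  -> R3 @ bar 0 tick 3 v(2, 3): A4 above F4
  -> R1 @ bar 1 tick 0 v(0, 1): D3/D4 P8 -> C3/C4 P8 similar
  -> R1 @ bar 1 tick 0 v(0, 2): D3/A4 P5 -> C3/G4 P5 similar
  -> R1 @ bar 1 tick 0 v(1, 2): D4/A4 P5 -> C4/G4 P5 similar
  -> R2 @ bar 1 tick 0 v(0, 3): D3/F4 m3 -> C3/G3 P5 similar
  -> R2 @ bar 1 tick 0 v(2, 3): A4/F4 M3 -> G4/G3 P8 similar
  -> R3 @ bar 1 tick 0 v(2, 3): G4 above G3
  -> R7 @ bar 1 tick 0 v(3,): F4->G3 leap 10st
  -> R3 @ bar 1 tick 1 v(2, 3): G4 above G3
  -> R3 @ bar 1 tick 2 v(2, 3): G4 above G3
  -> R3 @ bar 1 tick 3 v(2, 3): G4 above G3
  -> R1 @ bar 2 tick 0 v(0, 2): C3/G4 P5 -> D3/A4 P5 similar
  -> R2 @ bar 2 tick 0 v(1, 3): C4/G3 P4 -> G4/C4 P5 similar
  -> R3 @ bar 2 tick 0 v(2, 3): A4 above C4
  -> R4 @ bar 2 tick 0 v(0, 1): D3/G4 P4 untreated
  -> R4 @ bar 2 tick 0 v(0, 3): D3/C4 m7 untreated
  -> R3 @ bar 2 tick 1 v(2, 3): A4 above C4
  -> R3 @ bar 2 tick 2 v(2, 3): A4 above C4
  -> R3 @ bar 2 tick 3 v(2, 3): A4 above C4
  -> R2 @ bar 3 tick 0 v(1, 2): G4/A4 M2 -> G3/G4 P8 similar
  -> R2 @ bar 4 tick 0 v(0, 3): E3/G4 m3 -> C3/C4 P8 similar
  -> R3 @ bar 4 tick 0 v(2, 3): E4 above C4
  -> R8 @ bar 4 tick 0 v(0, 3): penult P8 not 3rd/6th
  -> R3 @ bar 4 tick 1 v(2, 3): E4 above C4
  -> R3 @ bar 4 tick 2 v(2, 3): E4 above C4
  -> R3 @ bar 4 tick 3 v(2, 3): E4 above C4
  -> R1 @ bar 5 tick 0 v(1, 2): A3/E4 P5 -> D4/A4 P5 similar
  -> R2 @ bar 5 tick 0 v(0, 1): C3/A3 M6 -> D3/D4 P8 similar
  -> R2 @ bar 5 tick 0 v(0, 2): C3/E4 M3 -> D3/A4 P5 similar
  -> R3 @ bar 5 tick 0 v(2, 3): A4 above F4
  -> R3 @ bar 5 tick 1 v(2, 3): A4 above F4
  -> R3 @ bar 5 tick 2 v(2, 3): A4 above F4
  -> R3 @ bar 5 tick 3 v(2, 3): A4 above F4
  -> R6 @ bar 5 tick 3 v(0, 3): closes on m3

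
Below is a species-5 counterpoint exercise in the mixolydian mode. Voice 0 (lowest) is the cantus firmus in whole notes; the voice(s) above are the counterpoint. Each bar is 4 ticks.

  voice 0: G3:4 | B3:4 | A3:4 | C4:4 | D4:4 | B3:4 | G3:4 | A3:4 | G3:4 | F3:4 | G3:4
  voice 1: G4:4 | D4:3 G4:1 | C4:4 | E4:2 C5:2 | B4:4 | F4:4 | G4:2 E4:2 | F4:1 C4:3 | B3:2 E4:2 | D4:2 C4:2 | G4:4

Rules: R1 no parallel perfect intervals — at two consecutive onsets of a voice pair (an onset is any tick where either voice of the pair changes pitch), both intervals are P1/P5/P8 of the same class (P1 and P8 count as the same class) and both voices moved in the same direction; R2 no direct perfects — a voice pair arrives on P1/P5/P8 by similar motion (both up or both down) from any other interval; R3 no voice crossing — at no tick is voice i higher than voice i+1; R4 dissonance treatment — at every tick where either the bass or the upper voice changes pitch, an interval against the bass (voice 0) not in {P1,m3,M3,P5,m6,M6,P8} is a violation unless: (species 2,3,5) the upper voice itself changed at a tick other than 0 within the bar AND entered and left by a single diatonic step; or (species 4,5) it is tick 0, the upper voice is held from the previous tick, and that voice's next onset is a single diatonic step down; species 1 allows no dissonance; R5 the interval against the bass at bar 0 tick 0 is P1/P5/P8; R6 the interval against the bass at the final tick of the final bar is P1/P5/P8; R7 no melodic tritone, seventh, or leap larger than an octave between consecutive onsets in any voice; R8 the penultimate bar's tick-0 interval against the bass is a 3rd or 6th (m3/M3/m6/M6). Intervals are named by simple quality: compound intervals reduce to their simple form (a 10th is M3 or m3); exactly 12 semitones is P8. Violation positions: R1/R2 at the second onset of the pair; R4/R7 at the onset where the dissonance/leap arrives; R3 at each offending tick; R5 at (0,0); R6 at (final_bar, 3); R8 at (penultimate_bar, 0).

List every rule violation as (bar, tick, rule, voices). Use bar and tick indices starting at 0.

(5, 0, R4, (0, 1))
(5, 0, R7, (1,))
(10, 0, R2, (0, 1))

bar 0: v0=G3 v1=G4 downbeat P8
bar 1: v0=B3 v1=D4 downbeat m3
bar 2: v0=A3 v1=C4 downbeat m3
bar 3: v0=C4 v1=E4 downbeat M3
bar 4: v0=D4 v1=B4 downbeat M6
bar 5: v0=B3 v1=F4 downbeat TT
bar 6: v0=G3 v1=G4 downbeat P8
bar 7: v0=A3 v1=F4 downbeat m6
bar 8: v0=G3 v1=B3 downbeat M3
bar 9: v0=F3 v1=D4 downbeat M6
bar 10: v0=G3 v1=G4 downbeat P8
  -> R4 @ bar 5 tick 0 v(0, 1): B3/F4 TT untreated
  -> R7 @ bar 5 tick 0 v(1,): B4->F4 leap 6st
  -> R2 @ bar 10 tick 0 v(0, 1): F3/C4 P5 -> G3/G4 P8 similar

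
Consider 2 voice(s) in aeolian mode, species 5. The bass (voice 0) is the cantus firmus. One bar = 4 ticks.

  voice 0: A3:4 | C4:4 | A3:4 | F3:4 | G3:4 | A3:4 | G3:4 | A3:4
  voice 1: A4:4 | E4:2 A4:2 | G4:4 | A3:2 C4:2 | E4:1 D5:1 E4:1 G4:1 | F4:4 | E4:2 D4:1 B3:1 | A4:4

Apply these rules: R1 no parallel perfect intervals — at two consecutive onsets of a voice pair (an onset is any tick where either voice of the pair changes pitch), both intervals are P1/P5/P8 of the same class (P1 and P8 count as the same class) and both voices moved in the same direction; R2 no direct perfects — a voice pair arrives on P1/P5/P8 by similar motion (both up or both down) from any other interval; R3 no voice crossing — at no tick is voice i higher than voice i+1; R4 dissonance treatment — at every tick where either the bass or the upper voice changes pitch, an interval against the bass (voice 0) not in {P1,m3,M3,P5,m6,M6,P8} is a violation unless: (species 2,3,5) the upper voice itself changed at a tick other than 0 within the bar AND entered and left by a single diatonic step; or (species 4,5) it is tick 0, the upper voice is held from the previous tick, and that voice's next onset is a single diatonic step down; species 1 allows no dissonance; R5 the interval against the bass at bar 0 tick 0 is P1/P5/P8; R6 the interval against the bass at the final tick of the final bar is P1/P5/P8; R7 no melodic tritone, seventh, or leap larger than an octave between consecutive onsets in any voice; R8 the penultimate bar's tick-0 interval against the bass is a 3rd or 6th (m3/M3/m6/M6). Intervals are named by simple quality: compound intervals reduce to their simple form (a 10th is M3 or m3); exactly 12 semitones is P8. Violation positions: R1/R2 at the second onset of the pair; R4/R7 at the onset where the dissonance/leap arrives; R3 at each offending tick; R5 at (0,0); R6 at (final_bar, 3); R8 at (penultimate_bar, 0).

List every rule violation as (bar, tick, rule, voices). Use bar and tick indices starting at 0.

bar 0: v0=A3 v1=A4 downbeat P8
bar 1: v0=C4 v1=E4 downbeat M3
bar 2: v0=A3 v1=G4 downbeat m7
bar 3: v0=F3 v1=A3 downbeat M3
bar 4: v0=G3 v1=E4 downbeat M6
bar 5: v0=A3 v1=F4 downbeat m6
bar 6: v0=G3 v1=E4 downbeat M6
bar 7: v0=A3 v1=A4 downbeat P8
  -> R4 @ bar 2 tick 0 v(0, 1): A3/G4 m7 untreated
  -> R7 @ bar 3 tick 0 v(1,): G4->A3 leap 10st
  -> R7 @ bar 4 tick 1 v(1,): E4->D5 leap 10st
  -> R7 @ bar 4 tick 2 v(1,): D5->E4 leap 10st
  -> R2 @ bar 7 tick 0 v(0, 1): G3/B3 M3 -> A3/A4 P8 similar
  -> R7 @ bar 7 tick 0 v(1,): B3->A4 leap 10st

(2, 0, R4, (0, 1))
(3, 0, R7, (1,))
(4, 1, R7, (1,))
(4, 2, R7, (1,))
(7, 0, R2, (0, 1))
(7, 0, R7, (1,))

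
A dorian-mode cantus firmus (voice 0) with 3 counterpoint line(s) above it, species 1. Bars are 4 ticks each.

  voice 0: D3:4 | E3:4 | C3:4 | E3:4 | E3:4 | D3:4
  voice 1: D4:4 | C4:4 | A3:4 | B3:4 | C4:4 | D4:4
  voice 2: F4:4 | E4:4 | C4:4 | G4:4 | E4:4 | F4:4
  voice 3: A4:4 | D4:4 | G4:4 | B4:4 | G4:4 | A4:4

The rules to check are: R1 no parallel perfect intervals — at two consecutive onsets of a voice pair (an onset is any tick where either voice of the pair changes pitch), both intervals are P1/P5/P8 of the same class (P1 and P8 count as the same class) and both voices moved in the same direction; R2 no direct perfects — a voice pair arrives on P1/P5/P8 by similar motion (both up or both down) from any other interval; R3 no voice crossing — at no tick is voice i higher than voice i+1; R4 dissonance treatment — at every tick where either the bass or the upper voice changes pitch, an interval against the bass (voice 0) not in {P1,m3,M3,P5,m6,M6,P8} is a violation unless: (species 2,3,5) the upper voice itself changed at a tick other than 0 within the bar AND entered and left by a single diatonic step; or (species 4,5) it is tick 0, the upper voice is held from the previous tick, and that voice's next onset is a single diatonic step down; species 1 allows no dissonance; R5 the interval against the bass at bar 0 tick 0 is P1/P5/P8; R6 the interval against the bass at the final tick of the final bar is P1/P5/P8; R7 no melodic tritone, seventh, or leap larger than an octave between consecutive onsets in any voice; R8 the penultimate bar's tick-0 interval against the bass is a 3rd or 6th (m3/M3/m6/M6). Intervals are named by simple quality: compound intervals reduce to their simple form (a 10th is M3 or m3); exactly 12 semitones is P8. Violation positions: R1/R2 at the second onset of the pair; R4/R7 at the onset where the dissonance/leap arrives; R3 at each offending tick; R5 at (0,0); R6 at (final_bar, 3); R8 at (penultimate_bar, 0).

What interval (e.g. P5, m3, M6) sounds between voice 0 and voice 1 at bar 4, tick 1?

m6

voice 0=E3 voice 1=C4 -> m6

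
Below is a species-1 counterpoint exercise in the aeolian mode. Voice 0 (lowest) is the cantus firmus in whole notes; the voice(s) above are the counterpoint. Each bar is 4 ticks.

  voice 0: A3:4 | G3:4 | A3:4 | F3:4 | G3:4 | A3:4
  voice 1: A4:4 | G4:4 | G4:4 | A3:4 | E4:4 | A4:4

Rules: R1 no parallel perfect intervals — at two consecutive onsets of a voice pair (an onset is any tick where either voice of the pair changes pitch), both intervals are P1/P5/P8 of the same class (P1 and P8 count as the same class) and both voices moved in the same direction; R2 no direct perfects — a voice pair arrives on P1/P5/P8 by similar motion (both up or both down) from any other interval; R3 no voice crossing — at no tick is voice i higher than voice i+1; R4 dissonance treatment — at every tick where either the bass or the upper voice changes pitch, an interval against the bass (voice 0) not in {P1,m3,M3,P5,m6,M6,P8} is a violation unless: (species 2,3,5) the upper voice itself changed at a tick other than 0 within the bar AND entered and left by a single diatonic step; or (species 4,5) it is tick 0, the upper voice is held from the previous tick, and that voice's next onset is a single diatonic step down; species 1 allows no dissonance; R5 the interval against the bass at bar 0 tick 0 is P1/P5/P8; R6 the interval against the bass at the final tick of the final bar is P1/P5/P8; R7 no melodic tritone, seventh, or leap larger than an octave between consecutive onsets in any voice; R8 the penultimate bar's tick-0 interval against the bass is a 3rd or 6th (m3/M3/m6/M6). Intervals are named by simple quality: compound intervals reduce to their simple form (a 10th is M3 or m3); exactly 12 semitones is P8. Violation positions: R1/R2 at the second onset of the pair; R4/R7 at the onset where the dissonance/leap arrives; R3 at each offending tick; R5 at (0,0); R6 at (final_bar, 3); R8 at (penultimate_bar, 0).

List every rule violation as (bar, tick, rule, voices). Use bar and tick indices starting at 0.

(1, 0, R1, (0, 1))
(2, 0, R4, (0, 1))
(3, 0, R7, (1,))
(5, 0, R2, (0, 1))

bar 0: v0=A3 v1=A4 downbeat P8
bar 1: v0=G3 v1=G4 downbeat P8
bar 2: v0=A3 v1=G4 downbeat m7
bar 3: v0=F3 v1=A3 downbeat M3
bar 4: v0=G3 v1=E4 downbeat M6
bar 5: v0=A3 v1=A4 downbeat P8
  -> R1 @ bar 1 tick 0 v(0, 1): A3/A4 P8 -> G3/G4 P8 similar
  -> R4 @ bar 2 tick 0 v(0, 1): A3/G4 m7 untreated
  -> R7 @ bar 3 tick 0 v(1,): G4->A3 leap 10st
  -> R2 @ bar 5 tick 0 v(0, 1): G3/E4 M6 -> A3/A4 P8 similar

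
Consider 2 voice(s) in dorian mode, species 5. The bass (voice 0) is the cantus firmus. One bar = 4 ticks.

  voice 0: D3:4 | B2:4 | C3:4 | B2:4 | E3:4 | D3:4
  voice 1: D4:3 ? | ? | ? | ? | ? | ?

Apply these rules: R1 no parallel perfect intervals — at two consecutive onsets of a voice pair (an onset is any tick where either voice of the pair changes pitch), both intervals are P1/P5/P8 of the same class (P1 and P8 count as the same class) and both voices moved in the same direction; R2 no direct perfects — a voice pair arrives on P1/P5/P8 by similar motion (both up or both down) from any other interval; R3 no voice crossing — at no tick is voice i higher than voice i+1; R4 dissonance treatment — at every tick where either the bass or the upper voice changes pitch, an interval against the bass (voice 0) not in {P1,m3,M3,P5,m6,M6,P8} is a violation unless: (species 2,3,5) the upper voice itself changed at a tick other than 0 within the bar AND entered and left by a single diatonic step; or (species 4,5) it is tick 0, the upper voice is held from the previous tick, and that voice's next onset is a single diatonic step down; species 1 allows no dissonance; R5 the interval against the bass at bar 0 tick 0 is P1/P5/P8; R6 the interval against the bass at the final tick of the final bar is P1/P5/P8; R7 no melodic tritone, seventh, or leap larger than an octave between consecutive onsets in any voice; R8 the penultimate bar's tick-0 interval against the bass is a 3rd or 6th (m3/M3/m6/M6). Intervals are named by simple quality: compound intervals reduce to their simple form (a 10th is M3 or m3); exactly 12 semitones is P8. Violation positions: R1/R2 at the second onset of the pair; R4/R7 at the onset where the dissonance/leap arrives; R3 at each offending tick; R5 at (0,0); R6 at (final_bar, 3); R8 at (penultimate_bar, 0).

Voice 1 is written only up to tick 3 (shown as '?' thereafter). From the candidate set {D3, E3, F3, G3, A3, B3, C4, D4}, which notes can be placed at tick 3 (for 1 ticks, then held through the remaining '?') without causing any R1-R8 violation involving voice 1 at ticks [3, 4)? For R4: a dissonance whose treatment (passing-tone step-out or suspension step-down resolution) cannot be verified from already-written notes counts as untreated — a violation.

{A3, B3, D3, D4, F3}

D3: legal
E3: violates R4,R7
F3: legal
G3: violates R4
A3: legal
B3: legal
C4: violates R4
D4: legal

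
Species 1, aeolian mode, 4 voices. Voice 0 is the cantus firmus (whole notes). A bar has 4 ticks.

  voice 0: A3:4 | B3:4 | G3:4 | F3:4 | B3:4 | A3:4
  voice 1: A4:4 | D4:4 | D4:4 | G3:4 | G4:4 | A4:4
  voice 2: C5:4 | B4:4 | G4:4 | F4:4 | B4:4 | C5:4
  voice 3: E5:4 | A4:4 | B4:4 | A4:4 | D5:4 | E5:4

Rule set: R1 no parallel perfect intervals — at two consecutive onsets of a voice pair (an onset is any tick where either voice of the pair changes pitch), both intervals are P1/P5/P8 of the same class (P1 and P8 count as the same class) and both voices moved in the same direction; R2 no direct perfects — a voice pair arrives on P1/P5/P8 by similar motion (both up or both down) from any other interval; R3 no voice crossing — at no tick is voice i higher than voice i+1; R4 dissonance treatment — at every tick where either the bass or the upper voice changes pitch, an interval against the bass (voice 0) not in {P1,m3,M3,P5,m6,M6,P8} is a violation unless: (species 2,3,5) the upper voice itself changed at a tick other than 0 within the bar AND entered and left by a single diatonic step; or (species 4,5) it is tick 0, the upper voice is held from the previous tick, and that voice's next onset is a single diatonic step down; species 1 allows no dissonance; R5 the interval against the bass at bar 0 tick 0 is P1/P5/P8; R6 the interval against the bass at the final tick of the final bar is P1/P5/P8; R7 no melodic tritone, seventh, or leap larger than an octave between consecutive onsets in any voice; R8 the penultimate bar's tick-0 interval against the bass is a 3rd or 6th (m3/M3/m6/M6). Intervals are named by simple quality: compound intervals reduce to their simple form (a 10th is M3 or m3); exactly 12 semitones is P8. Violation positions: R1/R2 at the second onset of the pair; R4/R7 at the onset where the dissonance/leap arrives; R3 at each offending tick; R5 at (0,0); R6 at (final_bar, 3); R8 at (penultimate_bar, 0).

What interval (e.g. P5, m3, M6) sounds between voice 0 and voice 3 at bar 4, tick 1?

m3

voice 0=B3 voice 3=D5 -> m3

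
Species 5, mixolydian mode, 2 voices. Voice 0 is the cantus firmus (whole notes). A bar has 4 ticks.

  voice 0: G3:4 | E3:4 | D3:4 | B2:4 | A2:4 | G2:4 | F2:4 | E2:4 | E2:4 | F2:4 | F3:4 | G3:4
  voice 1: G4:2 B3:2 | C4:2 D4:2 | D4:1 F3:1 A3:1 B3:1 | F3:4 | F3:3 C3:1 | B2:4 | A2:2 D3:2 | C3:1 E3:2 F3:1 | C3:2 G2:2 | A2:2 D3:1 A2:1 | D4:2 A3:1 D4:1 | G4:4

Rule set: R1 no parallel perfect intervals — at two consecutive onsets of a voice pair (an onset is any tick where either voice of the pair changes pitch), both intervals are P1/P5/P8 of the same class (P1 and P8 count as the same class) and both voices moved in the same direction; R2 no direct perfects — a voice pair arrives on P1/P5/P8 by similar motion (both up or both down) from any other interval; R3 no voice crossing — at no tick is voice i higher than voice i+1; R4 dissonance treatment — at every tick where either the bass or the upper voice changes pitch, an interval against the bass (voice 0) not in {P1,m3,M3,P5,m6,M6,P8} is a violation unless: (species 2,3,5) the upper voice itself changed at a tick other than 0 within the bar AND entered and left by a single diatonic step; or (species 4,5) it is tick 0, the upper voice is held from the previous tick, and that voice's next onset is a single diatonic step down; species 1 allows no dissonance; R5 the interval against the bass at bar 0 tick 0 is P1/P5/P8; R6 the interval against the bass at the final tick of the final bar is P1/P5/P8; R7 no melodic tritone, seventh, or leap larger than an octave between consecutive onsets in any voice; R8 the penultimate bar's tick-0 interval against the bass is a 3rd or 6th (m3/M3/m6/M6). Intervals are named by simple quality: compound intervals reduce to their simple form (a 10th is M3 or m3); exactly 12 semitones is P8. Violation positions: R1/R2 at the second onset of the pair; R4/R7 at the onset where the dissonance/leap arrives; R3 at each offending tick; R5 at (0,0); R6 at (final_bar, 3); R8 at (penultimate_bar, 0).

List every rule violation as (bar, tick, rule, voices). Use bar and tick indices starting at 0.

bar 0: v0=G3 v1=G4 downbeat P8
bar 1: v0=E3 v1=C4 downbeat m6
bar 2: v0=D3 v1=D4 downbeat P8
bar 3: v0=B2 v1=F3 downbeat TT
bar 4: v0=A2 v1=F3 downbeat m6
bar 5: v0=G2 v1=B2 downbeat M3
bar 6: v0=F2 v1=A2 downbeat M3
bar 7: v0=E2 v1=C3 downbeat m6
bar 8: v0=E2 v1=C3 downbeat m6
bar 9: v0=F2 v1=A2 downbeat M3
bar 10: v0=F3 v1=D4 downbeat M6
bar 11: v0=G3 v1=G4 downbeat P8
  -> R4 @ bar 1 tick 2 v(0, 1): E3/D4 m7 untreated
  -> R4 @ bar 3 tick 0 v(0, 1): B2/F3 TT untreated
  -> R7 @ bar 3 tick 0 v(1,): B3->F3 leap 6st
  -> R4 @ bar 7 tick 3 v(0, 1): E2/F3 m2 untreated
  -> R7 @ bar 10 tick 0 v(1,): A2->D4 leap 17st
  -> R2 @ bar 11 tick 0 v(0, 1): F3/D4 M6 -> G3/G4 P8 similar

(1, 2, R4, (0, 1))
(3, 0, R4, (0, 1))
(3, 0, R7, (1,))
(7, 3, R4, (0, 1))
(10, 0, R7, (1,))
(11, 0, R2, (0, 1))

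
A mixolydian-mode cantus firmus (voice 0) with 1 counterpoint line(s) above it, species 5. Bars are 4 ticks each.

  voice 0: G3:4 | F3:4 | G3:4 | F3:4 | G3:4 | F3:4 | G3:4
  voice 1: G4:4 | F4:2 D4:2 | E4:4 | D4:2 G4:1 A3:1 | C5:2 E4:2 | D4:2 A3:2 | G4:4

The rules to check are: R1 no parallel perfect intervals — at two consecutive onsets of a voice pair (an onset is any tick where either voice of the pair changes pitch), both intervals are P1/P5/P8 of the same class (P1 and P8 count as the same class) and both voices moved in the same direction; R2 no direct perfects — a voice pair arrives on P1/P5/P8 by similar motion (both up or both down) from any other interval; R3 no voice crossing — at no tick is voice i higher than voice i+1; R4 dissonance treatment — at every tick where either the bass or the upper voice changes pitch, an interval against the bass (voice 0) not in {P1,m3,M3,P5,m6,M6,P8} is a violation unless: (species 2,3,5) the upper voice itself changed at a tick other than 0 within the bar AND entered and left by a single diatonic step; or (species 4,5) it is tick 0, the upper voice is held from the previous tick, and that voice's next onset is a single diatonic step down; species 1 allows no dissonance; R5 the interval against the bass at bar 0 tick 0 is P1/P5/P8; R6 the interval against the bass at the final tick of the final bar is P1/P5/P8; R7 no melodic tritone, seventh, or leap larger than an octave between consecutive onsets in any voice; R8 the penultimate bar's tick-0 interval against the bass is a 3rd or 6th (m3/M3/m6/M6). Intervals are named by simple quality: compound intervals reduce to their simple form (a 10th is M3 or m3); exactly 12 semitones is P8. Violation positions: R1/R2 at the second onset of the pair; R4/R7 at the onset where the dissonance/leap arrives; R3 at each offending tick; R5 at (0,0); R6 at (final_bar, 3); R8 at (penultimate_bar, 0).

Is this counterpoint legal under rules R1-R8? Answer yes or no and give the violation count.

bar 0: v0=G3 v1=G4 (P8)
bar 1: v0=F3 v1=F4 (P8)
bar 2: v0=G3 v1=E4 (M6)
bar 3: v0=F3 v1=D4 (M6)
bar 4: v0=G3 v1=C5 (P4)
bar 5: v0=F3 v1=D4 (M6)
bar 6: v0=G3 v1=G4 (P8)
  R1 @ bar1.0: G3/G4 P8 -> F3/F4 P8 similar
  R4 @ bar3.2: F3/G4 M2 untreated
  R7 @ bar3.3: G4->A3 leap 10st
  R4 @ bar4.0: G3/C5 P4 untreated
  R7 @ bar4.0: A3->C5 leap 15st
  R2 @ bar6.0: F3/A3 M3 -> G3/G4 P8 similar
  R7 @ bar6.0: A3->G4 leap 10st

No (7 violations)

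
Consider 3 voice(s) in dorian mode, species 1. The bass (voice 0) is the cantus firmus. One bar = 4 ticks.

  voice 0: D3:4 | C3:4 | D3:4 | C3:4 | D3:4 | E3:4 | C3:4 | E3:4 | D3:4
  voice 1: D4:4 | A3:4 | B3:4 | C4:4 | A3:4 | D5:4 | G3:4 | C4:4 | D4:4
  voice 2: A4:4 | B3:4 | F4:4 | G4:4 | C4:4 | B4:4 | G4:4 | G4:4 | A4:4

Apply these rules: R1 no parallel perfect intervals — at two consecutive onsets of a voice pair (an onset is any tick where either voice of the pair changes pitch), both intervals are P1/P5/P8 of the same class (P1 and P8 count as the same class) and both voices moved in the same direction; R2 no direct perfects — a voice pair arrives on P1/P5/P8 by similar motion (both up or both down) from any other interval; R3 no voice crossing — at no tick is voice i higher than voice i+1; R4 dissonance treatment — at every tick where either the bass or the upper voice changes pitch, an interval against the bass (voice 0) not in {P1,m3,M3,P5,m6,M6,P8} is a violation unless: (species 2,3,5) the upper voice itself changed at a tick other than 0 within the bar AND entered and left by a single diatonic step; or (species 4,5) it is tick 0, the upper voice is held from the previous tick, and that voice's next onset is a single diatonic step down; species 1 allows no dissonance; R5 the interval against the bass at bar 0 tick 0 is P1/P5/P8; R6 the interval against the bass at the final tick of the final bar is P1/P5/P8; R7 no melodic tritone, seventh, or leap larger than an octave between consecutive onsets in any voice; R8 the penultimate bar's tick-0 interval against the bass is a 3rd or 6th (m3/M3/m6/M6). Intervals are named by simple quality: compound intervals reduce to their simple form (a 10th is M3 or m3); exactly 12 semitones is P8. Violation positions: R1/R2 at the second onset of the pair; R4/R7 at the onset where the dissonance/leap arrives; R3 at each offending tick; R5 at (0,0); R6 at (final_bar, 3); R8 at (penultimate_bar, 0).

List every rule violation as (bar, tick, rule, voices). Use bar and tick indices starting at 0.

(1, 0, R4, (0, 2))
(1, 0, R7, (2,))
(2, 0, R7, (2,))
(3, 0, R2, (1, 2))
(4, 0, R4, (0, 2))
(5, 0, R2, (0, 2))
(5, 0, R3, (1, 2))
(5, 0, R4, (0, 1))
(5, 0, R7, (1,))
(5, 0, R7, (2,))
(5, 1, R3, (1, 2))
(5, 2, R3, (1, 2))
(5, 3, R3, (1, 2))
(6, 0, R1, (0, 2))
(6, 0, R2, (0, 1))
(6, 0, R2, (1, 2))
(6, 0, R7, (1,))
(8, 0, R1, (1, 2))

bar 0: v0=D3 v1=D4 v2=A4 downbeat P5
bar 1: v0=C3 v1=A3 v2=B3 downbeat M7
bar 2: v0=D3 v1=B3 v2=F4 downbeat m3
bar 3: v0=C3 v1=C4 v2=G4 downbeat P5
bar 4: v0=D3 v1=A3 v2=C4 downbeat m7
bar 5: v0=E3 v1=D5 v2=B4 downbeat P5
bar 6: v0=C3 v1=G3 v2=G4 downbeat P5
bar 7: v0=E3 v1=C4 v2=G4 downbeat m3
bar 8: v0=D3 v1=D4 v2=A4 downbeat P5
  -> R4 @ bar 1 tick 0 v(0, 2): C3/B3 M7 untreated
  -> R7 @ bar 1 tick 0 v(2,): A4->B3 leap 10st
  -> R7 @ bar 2 tick 0 v(2,): B3->F4 leap 6st
  -> R2 @ bar 3 tick 0 v(1, 2): B3/F4 TT -> C4/G4 P5 similar
  -> R4 @ bar 4 tick 0 v(0, 2): D3/C4 m7 untreated
  -> R2 @ bar 5 tick 0 v(0, 2): D3/C4 m7 -> E3/B4 P5 similar
  -> R3 @ bar 5 tick 0 v(1, 2): D5 above B4
  -> R4 @ bar 5 tick 0 v(0, 1): E3/D5 m7 untreated
  -> R7 @ bar 5 tick 0 v(1,): A3->D5 leap 17st
  -> R7 @ bar 5 tick 0 v(2,): C4->B4 leap 11st
  -> R3 @ bar 5 tick 1 v(1, 2): D5 above B4
  -> R3 @ bar 5 tick 2 v(1, 2): D5 above B4
  -> R3 @ bar 5 tick 3 v(1, 2): D5 above B4
  -> R1 @ bar 6 tick 0 v(0, 2): E3/B4 P5 -> C3/G4 P5 similar
  -> R2 @ bar 6 tick 0 v(0, 1): E3/D5 m7 -> C3/G3 P5 similar
  -> R2 @ bar 6 tick 0 v(1, 2): D5/B4 m3 -> G3/G4 P8 similar
  -> R7 @ bar 6 tick 0 v(1,): D5->G3 leap 19st
  -> R1 @ bar 8 tick 0 v(1, 2): C4/G4 P5 -> D4/A4 P5 similar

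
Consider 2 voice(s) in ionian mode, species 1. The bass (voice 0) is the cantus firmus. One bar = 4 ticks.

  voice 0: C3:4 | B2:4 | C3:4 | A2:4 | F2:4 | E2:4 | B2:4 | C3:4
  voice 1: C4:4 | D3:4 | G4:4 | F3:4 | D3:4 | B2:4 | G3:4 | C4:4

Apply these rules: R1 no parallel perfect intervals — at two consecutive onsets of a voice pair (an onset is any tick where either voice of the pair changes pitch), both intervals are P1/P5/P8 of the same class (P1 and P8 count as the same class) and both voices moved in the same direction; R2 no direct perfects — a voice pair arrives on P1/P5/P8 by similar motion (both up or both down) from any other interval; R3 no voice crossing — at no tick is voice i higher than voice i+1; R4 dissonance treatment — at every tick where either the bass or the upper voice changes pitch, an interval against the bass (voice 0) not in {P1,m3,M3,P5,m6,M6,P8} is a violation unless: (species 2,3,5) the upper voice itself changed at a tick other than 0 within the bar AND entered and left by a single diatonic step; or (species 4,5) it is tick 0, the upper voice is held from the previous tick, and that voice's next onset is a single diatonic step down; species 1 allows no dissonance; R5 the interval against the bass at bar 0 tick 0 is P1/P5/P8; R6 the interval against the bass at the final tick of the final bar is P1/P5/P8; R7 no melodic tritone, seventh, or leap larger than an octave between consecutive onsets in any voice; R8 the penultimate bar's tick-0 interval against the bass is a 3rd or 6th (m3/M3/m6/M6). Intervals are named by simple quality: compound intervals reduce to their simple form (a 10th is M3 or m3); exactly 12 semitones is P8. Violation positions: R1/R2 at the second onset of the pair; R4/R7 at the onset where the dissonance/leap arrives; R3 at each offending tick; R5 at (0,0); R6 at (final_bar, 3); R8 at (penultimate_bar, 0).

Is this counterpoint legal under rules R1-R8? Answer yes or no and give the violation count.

bar 0: v0=C3 v1=C4 (P8)
bar 1: v0=B2 v1=D3 (m3)
bar 2: v0=C3 v1=G4 (P5)
bar 3: v0=A2 v1=F3 (m6)
bar 4: v0=F2 v1=D3 (M6)
bar 5: v0=E2 v1=B2 (P5)
bar 6: v0=B2 v1=G3 (m6)
bar 7: v0=C3 v1=C4 (P8)
  R7 @ bar1.0: C4->D3 leap 10st
  R2 @ bar2.0: B2/D3 m3 -> C3/G4 P5 similar
  R7 @ bar2.0: D3->G4 leap 17st
  R7 @ bar3.0: G4->F3 leap 14st
  R2 @ bar5.0: F2/D3 M6 -> E2/B2 P5 similar
  R2 @ bar7.0: B2/G3 m6 -> C3/C4 P8 similar

No (6 violations)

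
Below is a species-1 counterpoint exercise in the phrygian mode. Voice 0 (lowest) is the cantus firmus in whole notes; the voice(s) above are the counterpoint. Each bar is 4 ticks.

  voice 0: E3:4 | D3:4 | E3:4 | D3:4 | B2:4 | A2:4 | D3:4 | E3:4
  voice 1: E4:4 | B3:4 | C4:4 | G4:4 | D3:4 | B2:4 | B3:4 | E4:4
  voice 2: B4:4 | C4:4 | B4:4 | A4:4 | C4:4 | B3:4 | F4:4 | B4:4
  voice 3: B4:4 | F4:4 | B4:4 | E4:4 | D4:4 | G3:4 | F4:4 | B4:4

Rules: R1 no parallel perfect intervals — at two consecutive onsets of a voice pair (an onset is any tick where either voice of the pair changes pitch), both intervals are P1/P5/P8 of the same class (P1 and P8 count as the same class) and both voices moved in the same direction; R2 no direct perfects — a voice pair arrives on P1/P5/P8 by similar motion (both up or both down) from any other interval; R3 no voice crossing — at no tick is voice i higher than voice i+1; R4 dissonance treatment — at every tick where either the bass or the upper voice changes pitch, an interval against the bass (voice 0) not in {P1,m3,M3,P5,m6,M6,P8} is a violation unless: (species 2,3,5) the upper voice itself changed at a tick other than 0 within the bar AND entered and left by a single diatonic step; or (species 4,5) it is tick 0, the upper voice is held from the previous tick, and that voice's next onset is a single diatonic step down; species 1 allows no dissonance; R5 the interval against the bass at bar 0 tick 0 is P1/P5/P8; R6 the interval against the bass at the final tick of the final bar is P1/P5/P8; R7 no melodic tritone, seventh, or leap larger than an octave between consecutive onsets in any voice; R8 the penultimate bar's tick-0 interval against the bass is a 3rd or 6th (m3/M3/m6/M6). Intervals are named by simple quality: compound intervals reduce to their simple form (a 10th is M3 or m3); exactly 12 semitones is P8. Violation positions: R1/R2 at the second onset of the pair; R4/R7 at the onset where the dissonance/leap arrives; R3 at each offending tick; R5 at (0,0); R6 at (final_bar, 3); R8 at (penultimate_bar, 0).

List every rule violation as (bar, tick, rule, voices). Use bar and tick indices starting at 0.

(1, 0, R4, (0, 2))
(1, 0, R7, (2,))
(1, 0, R7, (3,))
(2, 0, R2, (0, 2))
(2, 0, R2, (0, 3))
(2, 0, R2, (2, 3))
(2, 0, R7, (2,))
(2, 0, R7, (3,))
(3, 0, R1, (0, 2))
(3, 0, R3, (2, 3))
(3, 0, R4, (0, 1))
(3, 0, R4, (0, 3))
(3, 1, R3, (2, 3))
(3, 2, R3, (2, 3))
(3, 3, R3, (2, 3))
(4, 0, R2, (1, 3))
(4, 0, R4, (0, 2))
(4, 0, R7, (1,))
(5, 0, R2, (1, 2))
(5, 0, R3, (2, 3))
(5, 0, R4, (0, 1))
(5, 0, R4, (0, 2))
(5, 0, R4, (0, 3))
(5, 1, R3, (2, 3))
(5, 2, R3, (2, 3))
(5, 3, R3, (2, 3))
(6, 0, R2, (2, 3))
(6, 0, R7, (2,))
(6, 0, R7, (3,))
(7, 0, R1, (2, 3))
(7, 0, R2, (0, 1))
(7, 0, R2, (0, 2))
(7, 0, R2, (0, 3))
(7, 0, R2, (1, 2))
(7, 0, R2, (1, 3))
(7, 0, R7, (2,))
(7, 0, R7, (3,))

bar 0: v0=E3 v1=E4 v2=B4 v3=B4 downbeat P5
bar 1: v0=D3 v1=B3 v2=C4 v3=F4 downbeat m3
bar 2: v0=E3 v1=C4 v2=B4 v3=B4 downbeat P5
bar 3: v0=D3 v1=G4 v2=A4 v3=E4 downbeat M2
bar 4: v0=B2 v1=D3 v2=C4 v3=D4 downbeat m3
bar 5: v0=A2 v1=B2 v2=B3 v3=G3 downbeat m7
bar 6: v0=D3 v1=B3 v2=F4 v3=F4 downbeat m3
bar 7: v0=E3 v1=E4 v2=B4 v3=B4 downbeat P5
  -> R4 @ bar 1 tick 0 v(0, 2): D3/C4 m7 untreated
  -> R7 @ bar 1 tick 0 v(2,): B4->C4 leap 11st
  -> R7 @ bar 1 tick 0 v(3,): B4->F4 leap 6st
  -> R2 @ bar 2 tick 0 v(0, 2): D3/C4 m7 -> E3/B4 P5 similar
  -> R2 @ bar 2 tick 0 v(0, 3): D3/F4 m3 -> E3/B4 P5 similar
  -> R2 @ bar 2 tick 0 v(2, 3): C4/F4 P4 -> B4/B4 P1 similar
  -> R7 @ bar 2 tick 0 v(2,): C4->B4 leap 11st
  -> R7 @ bar 2 tick 0 v(3,): F4->B4 leap 6st
  -> R1 @ bar 3 tick 0 v(0, 2): E3/B4 P5 -> D3/A4 P5 similar
  -> R3 @ bar 3 tick 0 v(2, 3): A4 above E4
  -> R4 @ bar 3 tick 0 v(0, 1): D3/G4 P4 untreated
  -> R4 @ bar 3 tick 0 v(0, 3): D3/E4 M2 untreated
  -> R3 @ bar 3 tick 1 v(2, 3): A4 above E4
  -> R3 @ bar 3 tick 2 v(2, 3): A4 above E4
  -> R3 @ bar 3 tick 3 v(2, 3): A4 above E4
  -> R2 @ bar 4 tick 0 v(1, 3): G4/E4 m3 -> D3/D4 P8 similar
  -> R4 @ bar 4 tick 0 v(0, 2): B2/C4 m2 untreated
  -> R7 @ bar 4 tick 0 v(1,): G4->D3 leap 17st
  -> R2 @ bar 5 tick 0 v(1, 2): D3/C4 m7 -> B2/B3 P8 similar
  -> R3 @ bar 5 tick 0 v(2, 3): B3 above G3
  -> R4 @ bar 5 tick 0 v(0, 1): A2/B2 M2 untreated
  -> R4 @ bar 5 tick 0 v(0, 2): A2/B3 M2 untreated
  -> R4 @ bar 5 tick 0 v(0, 3): A2/G3 m7 untreated
  -> R3 @ bar 5 tick 1 v(2, 3): B3 above G3
  -> R3 @ bar 5 tick 2 v(2, 3): B3 above G3
  -> R3 @ bar 5 tick 3 v(2, 3): B3 above G3
  -> R2 @ bar 6 tick 0 v(2, 3): B3/G3 M3 -> F4/F4 P1 similar
  -> R7 @ bar 6 tick 0 v(2,): B3->F4 leap 6st
  -> R7 @ bar 6 tick 0 v(3,): G3->F4 leap 10st
  -> R1 @ bar 7 tick 0 v(2, 3): F4/F4 P1 -> B4/B4 P1 similar
  -> R2 @ bar 7 tick 0 v(0, 1): D3/B3 M6 -> E3/E4 P8 similar
  -> R2 @ bar 7 tick 0 v(0, 2): D3/F4 m3 -> E3/B4 P5 similar
  -> R2 @ bar 7 tick 0 v(0, 3): D3/F4 m3 -> E3/B4 P5 similar
  -> R2 @ bar 7 tick 0 v(1, 2): B3/F4 TT -> E4/B4 P5 similar
  -> R2 @ bar 7 tick 0 v(1, 3): B3/F4 TT -> E4/B4 P5 similar
  -> R7 @ bar 7 tick 0 v(2,): F4->B4 leap 6st
  -> R7 @ bar 7 tick 0 v(3,): F4->B4 leap 6st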